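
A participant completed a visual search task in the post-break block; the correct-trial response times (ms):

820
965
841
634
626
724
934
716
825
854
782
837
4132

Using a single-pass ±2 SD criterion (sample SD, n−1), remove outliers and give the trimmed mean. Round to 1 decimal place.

796.5 ms

n = 13, ΣRT = 13690, M = 1053.077
Σ(x−M)² = 10392760.92; s = √(10392760.92/12) = 930.625
Cutoffs: 1053.077 ± 2·930.625 → [-808.2, 2914.3]
Outside: 4132 → excluded.
Retained (n=12): Σ = 9558, mean = 9558/12 = 796.500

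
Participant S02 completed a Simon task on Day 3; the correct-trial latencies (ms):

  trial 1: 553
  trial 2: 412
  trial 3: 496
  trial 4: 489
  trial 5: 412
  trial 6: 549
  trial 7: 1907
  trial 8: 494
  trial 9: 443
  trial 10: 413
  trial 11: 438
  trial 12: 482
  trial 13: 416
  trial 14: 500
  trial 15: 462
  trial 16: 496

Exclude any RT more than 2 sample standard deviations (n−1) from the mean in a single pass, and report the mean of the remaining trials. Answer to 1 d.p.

n = 16, ΣRT = 8962, M = 560.125
Σ(x−M)² = 1966181.75; s = √(1966181.75/15) = 362.048
Cutoffs: 560.125 ± 2·362.048 → [-164.0, 1284.2]
Outside: 1907 → excluded.
Retained (n=15): Σ = 7055, mean = 7055/15 = 470.333

470.3 ms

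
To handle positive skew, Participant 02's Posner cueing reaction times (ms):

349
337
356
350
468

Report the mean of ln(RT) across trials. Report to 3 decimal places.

ln(RT): 5.8551, 5.8201, 5.8749, 5.8579, 6.1485
Σ ln(RT) = 29.5565
Mean = 29.5565/5 = 5.91130

5.911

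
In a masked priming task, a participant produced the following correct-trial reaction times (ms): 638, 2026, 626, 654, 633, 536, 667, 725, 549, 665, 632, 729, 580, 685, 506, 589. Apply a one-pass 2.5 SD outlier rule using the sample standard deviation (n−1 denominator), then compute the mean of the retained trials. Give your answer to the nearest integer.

n = 16, ΣRT = 11440, M = 715.000
Σ(x−M)² = 1893284.00; s = √(1893284.00/15) = 355.273
Cutoffs: 715.000 ± 2.5·355.273 → [-173.2, 1603.2]
Outside: 2026 → excluded.
Retained (n=15): Σ = 9414, mean = 9414/15 = 627.600

628 ms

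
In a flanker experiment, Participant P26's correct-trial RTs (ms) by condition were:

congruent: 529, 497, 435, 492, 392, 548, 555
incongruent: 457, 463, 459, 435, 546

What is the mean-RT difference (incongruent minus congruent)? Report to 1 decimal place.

M(congruent) = 3448/7 = 492.571
M(incongruent) = 2360/5 = 472.000
Difference = 472.000 − 492.571 = -20.571 ms

-20.6 ms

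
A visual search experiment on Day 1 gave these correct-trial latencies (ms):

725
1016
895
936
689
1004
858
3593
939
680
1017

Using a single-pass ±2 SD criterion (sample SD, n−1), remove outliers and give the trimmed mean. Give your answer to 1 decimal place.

n = 11, ΣRT = 12352, M = 1122.909
Σ(x−M)² = 6871788.91; s = √(6871788.91/10) = 828.963
Cutoffs: 1122.909 ± 2·828.963 → [-535.0, 2780.8]
Outside: 3593 → excluded.
Retained (n=10): Σ = 8759, mean = 8759/10 = 875.900

875.9 ms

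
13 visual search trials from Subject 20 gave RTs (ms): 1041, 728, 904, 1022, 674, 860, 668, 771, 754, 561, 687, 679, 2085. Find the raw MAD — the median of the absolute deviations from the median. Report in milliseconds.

86 ms

Sorted: 561, 668, 674, 679, 687, 728, 754, 771, 860, 904, 1022, 1041, 2085 → median = 754
|x − 754|: 287, 26, 150, 268, 80, 106, 86, 17, 0, 193, 67, 75, 1331
Sorted deviations: 0, 17, 26, 67, 75, 80, 86, 106, 150, 193, 268, 287, 1331 → MAD = 86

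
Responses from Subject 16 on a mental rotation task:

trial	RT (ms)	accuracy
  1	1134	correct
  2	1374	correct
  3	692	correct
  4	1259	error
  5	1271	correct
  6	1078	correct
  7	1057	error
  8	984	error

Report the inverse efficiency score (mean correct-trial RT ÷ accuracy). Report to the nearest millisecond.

Correct trials (n=5): 1134, 1374, 692, 1271, 1078
Mean correct RT = 5549/5 = 1109.8000 ms
Proportion correct = 5/8
IES = 1109.8000 / (5/8) = 1775.680 ms

1776 ms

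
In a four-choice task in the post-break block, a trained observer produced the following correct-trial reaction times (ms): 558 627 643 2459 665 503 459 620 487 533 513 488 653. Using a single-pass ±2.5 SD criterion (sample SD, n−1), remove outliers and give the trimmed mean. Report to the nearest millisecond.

562 ms

n = 13, ΣRT = 9208, M = 708.308
Σ(x−M)² = 3381820.77; s = √(3381820.77/12) = 530.866
Cutoffs: 708.308 ± 2.5·530.866 → [-618.9, 2035.5]
Outside: 2459 → excluded.
Retained (n=12): Σ = 6749, mean = 6749/12 = 562.417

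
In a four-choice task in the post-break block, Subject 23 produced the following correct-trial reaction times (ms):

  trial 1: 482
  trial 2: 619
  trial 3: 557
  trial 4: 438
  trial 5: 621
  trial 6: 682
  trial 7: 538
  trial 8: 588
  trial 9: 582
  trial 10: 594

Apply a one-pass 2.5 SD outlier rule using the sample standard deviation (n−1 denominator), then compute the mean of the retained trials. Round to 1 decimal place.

570.1 ms

n = 10, ΣRT = 5701, M = 570.100
Σ(x−M)² = 44950.90; s = √(44950.90/9) = 70.672
Cutoffs: 570.100 ± 2.5·70.672 → [393.4, 746.8]
No RTs fall outside the cutoffs; all 10 retained. Mean = 5701/10 = 570.100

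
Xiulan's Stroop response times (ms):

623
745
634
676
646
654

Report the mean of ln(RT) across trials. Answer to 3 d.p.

6.495

ln(RT): 6.4345, 6.6134, 6.4520, 6.5162, 6.4708, 6.4831
Σ ln(RT) = 38.9701
Mean = 38.9701/6 = 6.49501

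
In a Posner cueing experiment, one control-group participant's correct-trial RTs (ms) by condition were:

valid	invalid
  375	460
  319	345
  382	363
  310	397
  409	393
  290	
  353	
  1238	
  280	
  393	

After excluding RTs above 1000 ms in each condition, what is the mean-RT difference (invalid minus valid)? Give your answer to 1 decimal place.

valid: exclude 1238
M(valid) = 3111/9 = 345.667
M(invalid) = 1958/5 = 391.600
Difference = 391.600 − 345.667 = 45.933 ms

45.9 ms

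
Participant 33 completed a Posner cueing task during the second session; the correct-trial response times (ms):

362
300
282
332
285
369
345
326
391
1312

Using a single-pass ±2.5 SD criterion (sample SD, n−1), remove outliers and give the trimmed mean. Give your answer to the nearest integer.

332 ms

n = 10, ΣRT = 4304, M = 430.400
Σ(x−M)² = 875262.40; s = √(875262.40/9) = 311.852
Cutoffs: 430.400 ± 2.5·311.852 → [-349.2, 1210.0]
Outside: 1312 → excluded.
Retained (n=9): Σ = 2992, mean = 2992/9 = 332.444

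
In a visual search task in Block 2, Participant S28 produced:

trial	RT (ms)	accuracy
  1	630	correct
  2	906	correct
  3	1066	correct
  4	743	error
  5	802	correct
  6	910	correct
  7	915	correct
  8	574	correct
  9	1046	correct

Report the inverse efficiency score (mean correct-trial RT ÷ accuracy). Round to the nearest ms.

963 ms

Correct trials (n=8): 630, 906, 1066, 802, 910, 915, 574, 1046
Mean correct RT = 6849/8 = 856.1250 ms
Proportion correct = 8/9
IES = 856.1250 / (8/9) = 963.141 ms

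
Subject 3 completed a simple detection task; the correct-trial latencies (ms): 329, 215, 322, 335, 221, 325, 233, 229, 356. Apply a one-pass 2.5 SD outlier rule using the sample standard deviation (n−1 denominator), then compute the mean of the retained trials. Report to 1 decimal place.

285.0 ms

n = 9, ΣRT = 2565, M = 285.000
Σ(x−M)² = 27282.00; s = √(27282.00/8) = 58.397
Cutoffs: 285.000 ± 2.5·58.397 → [139.0, 431.0]
No RTs fall outside the cutoffs; all 9 retained. Mean = 2565/9 = 285.000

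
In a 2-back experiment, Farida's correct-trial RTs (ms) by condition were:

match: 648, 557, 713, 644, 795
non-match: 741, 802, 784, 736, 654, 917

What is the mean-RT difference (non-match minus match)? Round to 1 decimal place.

100.9 ms

M(match) = 3357/5 = 671.400
M(non-match) = 4634/6 = 772.333
Difference = 772.333 − 671.400 = 100.933 ms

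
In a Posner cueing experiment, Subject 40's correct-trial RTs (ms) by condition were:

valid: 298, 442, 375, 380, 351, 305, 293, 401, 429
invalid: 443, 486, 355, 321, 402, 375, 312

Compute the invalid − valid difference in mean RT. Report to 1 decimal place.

M(valid) = 3274/9 = 363.778
M(invalid) = 2694/7 = 384.857
Difference = 384.857 − 363.778 = 21.079 ms

21.1 ms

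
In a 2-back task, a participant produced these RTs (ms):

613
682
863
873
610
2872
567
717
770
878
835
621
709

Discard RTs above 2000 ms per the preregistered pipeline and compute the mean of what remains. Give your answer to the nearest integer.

728 ms

Excluded: 2872
Retained (n=12): Σ = 8738
Mean = 8738/12 = 728.1667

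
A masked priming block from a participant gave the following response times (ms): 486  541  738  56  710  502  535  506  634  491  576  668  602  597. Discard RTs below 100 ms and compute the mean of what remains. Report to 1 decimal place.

Excluded: 56
Retained (n=13): Σ = 7586
Mean = 7586/13 = 583.5385

583.5 ms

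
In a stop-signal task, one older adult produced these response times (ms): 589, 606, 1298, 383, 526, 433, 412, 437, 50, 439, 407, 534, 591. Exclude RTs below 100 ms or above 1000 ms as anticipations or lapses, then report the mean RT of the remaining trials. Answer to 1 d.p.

487.0 ms

Excluded: 50, 1298
Retained (n=11): Σ = 5357
Mean = 5357/11 = 487.0000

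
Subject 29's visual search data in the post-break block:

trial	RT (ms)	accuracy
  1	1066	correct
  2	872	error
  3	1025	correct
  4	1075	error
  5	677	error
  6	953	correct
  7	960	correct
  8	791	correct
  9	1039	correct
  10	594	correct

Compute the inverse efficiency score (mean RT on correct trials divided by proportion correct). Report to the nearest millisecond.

Correct trials (n=7): 1066, 1025, 953, 960, 791, 1039, 594
Mean correct RT = 6428/7 = 918.2857 ms
Proportion correct = 7/10
IES = 918.2857 / (7/10) = 1311.837 ms

1312 ms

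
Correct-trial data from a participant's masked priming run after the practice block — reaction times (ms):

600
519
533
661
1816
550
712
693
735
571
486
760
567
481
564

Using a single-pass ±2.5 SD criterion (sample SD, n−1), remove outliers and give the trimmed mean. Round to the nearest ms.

602 ms

n = 15, ΣRT = 10248, M = 683.200
Σ(x−M)² = 1487494.40; s = √(1487494.40/14) = 325.960
Cutoffs: 683.200 ± 2.5·325.960 → [-131.7, 1498.1]
Outside: 1816 → excluded.
Retained (n=14): Σ = 8432, mean = 8432/14 = 602.286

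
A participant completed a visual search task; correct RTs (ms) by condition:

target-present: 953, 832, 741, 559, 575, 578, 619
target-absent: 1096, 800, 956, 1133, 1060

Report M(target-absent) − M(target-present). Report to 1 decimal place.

315.1 ms

M(target-present) = 4857/7 = 693.857
M(target-absent) = 5045/5 = 1009.000
Difference = 1009.000 − 693.857 = 315.143 ms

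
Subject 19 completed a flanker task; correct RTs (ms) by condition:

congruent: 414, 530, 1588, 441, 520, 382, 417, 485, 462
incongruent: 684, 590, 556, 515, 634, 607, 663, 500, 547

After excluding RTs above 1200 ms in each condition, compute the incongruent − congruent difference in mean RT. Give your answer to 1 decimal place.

congruent: exclude 1588
M(congruent) = 3651/8 = 456.375
M(incongruent) = 5296/9 = 588.444
Difference = 588.444 − 456.375 = 132.069 ms

132.1 ms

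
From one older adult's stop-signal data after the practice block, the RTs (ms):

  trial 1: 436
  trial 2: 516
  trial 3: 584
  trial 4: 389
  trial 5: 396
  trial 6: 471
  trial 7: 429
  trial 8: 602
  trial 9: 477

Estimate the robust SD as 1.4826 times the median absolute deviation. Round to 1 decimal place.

66.7 ms

Sorted: 389, 396, 429, 436, 471, 477, 516, 584, 602 → median = 471
|x − 471| sorted: 0, 6, 35, 42, 45, 75, 82, 113, 131 → MAD = 45
Robust SD ≈ 1.4826 × 45 = 66.717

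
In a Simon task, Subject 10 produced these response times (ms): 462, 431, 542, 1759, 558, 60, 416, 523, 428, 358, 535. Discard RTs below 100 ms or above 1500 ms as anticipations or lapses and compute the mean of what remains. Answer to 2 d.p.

Excluded: 60, 1759
Retained (n=9): Σ = 4253
Mean = 4253/9 = 472.5556

472.56 ms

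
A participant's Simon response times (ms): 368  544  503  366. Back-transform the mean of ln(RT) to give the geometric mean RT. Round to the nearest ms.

ln(RT): 5.9081, 6.2989, 6.2206, 5.9026
Mean ln(RT) = 24.3303/4 = 6.08256
Geometric mean = exp(6.08256) = 438.15 ms

438 ms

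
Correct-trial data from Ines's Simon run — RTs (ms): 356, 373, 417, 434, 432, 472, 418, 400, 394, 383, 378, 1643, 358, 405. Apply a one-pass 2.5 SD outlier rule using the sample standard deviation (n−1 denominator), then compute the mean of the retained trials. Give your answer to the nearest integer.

n = 14, ΣRT = 6863, M = 490.214
Σ(x−M)² = 1444348.36; s = √(1444348.36/13) = 333.322
Cutoffs: 490.214 ± 2.5·333.322 → [-343.1, 1323.5]
Outside: 1643 → excluded.
Retained (n=13): Σ = 5220, mean = 5220/13 = 401.538

402 ms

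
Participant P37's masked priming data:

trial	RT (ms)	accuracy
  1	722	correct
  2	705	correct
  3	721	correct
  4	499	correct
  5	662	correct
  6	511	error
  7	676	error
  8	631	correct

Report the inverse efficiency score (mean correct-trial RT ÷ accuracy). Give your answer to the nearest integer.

Correct trials (n=6): 722, 705, 721, 499, 662, 631
Mean correct RT = 3940/6 = 656.6667 ms
Proportion correct = 6/8
IES = 656.6667 / (6/8) = 875.556 ms

876 ms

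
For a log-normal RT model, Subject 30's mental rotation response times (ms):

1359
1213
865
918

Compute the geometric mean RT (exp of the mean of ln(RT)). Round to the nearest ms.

ln(RT): 7.2145, 7.1009, 6.7627, 6.8222
Mean ln(RT) = 27.9003/4 = 6.97507
Geometric mean = exp(6.97507) = 1069.63 ms

1070 ms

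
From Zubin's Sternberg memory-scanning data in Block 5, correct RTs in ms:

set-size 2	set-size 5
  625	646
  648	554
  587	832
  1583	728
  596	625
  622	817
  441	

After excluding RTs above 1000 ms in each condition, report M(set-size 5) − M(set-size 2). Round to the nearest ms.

114 ms

set-size 2: exclude 1583
M(set-size 2) = 3519/6 = 586.500
M(set-size 5) = 4202/6 = 700.333
Difference = 700.333 − 586.500 = 113.833 ms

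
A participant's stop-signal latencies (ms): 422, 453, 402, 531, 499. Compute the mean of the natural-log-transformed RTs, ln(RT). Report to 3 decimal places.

ln(RT): 6.0450, 6.1159, 5.9965, 6.2748, 6.2126
Σ ln(RT) = 30.6447
Mean = 30.6447/5 = 6.12894

6.129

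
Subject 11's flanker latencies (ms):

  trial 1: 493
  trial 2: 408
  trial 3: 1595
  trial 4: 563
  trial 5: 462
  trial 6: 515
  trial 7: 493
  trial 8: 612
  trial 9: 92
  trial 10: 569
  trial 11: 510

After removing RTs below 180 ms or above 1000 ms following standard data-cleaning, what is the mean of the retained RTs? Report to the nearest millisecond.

Excluded: 92, 1595
Retained (n=9): Σ = 4625
Mean = 4625/9 = 513.8889

514 ms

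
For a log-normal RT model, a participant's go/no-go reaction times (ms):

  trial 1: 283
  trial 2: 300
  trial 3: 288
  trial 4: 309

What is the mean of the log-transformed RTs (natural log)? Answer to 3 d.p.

5.686

ln(RT): 5.6454, 5.7038, 5.6630, 5.7333
Σ ln(RT) = 22.7455
Mean = 22.7455/4 = 5.68638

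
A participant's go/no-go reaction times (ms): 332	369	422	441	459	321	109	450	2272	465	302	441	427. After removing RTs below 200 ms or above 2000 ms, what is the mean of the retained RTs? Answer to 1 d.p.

Excluded: 109, 2272
Retained (n=11): Σ = 4429
Mean = 4429/11 = 402.6364

402.6 ms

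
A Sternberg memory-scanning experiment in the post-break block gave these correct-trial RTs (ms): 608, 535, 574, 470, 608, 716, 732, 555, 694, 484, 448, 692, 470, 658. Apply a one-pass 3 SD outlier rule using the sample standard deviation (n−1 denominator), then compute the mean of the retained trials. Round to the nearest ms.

n = 14, ΣRT = 8244, M = 588.857
Σ(x−M)² = 127219.71; s = √(127219.71/13) = 98.925
Cutoffs: 588.857 ± 3·98.925 → [292.1, 885.6]
No RTs fall outside the cutoffs; all 14 retained. Mean = 8244/14 = 588.857

589 ms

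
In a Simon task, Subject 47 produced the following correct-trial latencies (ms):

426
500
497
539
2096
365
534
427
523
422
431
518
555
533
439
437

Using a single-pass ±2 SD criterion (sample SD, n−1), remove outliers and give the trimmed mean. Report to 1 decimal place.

n = 16, ΣRT = 9242, M = 577.625
Σ(x−M)² = 2506023.75; s = √(2506023.75/15) = 408.740
Cutoffs: 577.625 ± 2·408.740 → [-239.9, 1395.1]
Outside: 2096 → excluded.
Retained (n=15): Σ = 7146, mean = 7146/15 = 476.400

476.4 ms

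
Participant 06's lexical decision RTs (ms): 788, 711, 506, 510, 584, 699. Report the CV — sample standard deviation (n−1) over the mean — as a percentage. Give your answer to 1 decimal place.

n = 6, Σ = 3798, M = 633.0000
Σ(x−M)² = 68124.000; s = √(68124.000/5) = 116.7253
CV = 116.7253 / 633.0000 = 0.18440 = 18.440%

18.4%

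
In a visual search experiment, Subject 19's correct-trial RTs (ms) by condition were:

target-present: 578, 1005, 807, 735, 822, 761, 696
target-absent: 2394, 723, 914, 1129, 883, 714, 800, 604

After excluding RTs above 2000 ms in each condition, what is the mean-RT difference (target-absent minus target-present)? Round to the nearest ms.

target-absent: exclude 2394
M(target-present) = 5404/7 = 772.000
M(target-absent) = 5767/7 = 823.857
Difference = 823.857 − 772.000 = 51.857 ms

52 ms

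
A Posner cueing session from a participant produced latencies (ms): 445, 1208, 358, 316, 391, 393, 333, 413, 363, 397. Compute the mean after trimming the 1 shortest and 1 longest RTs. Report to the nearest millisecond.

Sorted: 316, 333, 358, 363, 391, 393, 397, 413, 445, 1208
Drop lowest 1 (316) and highest 1 (1208)
Remaining (n=8): Σ = 3093, mean = 3093/8 = 386.625

387 ms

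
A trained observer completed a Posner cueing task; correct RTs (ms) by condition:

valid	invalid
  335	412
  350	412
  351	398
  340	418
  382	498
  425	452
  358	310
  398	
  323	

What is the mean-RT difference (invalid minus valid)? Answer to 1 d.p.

M(valid) = 3262/9 = 362.444
M(invalid) = 2900/7 = 414.286
Difference = 414.286 − 362.444 = 51.841 ms

51.8 ms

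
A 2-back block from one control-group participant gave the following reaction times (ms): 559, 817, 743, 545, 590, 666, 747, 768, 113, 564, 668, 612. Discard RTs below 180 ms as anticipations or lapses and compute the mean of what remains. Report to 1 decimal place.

Excluded: 113
Retained (n=11): Σ = 7279
Mean = 7279/11 = 661.7273

661.7 ms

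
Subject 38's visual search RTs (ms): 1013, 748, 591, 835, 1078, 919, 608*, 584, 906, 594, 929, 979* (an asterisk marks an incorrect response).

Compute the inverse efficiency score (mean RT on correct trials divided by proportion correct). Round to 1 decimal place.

983.6 ms

Correct trials (n=10): 1013, 748, 591, 835, 1078, 919, 584, 906, 594, 929
Mean correct RT = 8197/10 = 819.7000 ms
Proportion correct = 10/12
IES = 819.7000 / (10/12) = 983.640 ms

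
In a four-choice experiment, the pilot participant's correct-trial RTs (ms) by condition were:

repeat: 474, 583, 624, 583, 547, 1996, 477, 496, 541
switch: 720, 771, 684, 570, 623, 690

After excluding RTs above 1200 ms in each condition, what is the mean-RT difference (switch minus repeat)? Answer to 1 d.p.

135.7 ms

repeat: exclude 1996
M(repeat) = 4325/8 = 540.625
M(switch) = 4058/6 = 676.333
Difference = 676.333 − 540.625 = 135.708 ms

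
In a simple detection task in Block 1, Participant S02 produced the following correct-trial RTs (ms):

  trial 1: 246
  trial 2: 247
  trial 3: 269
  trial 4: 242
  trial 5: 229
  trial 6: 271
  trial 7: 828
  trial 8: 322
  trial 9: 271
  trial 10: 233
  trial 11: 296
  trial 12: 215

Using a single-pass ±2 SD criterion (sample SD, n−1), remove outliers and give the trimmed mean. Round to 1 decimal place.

258.3 ms

n = 12, ΣRT = 3669, M = 305.750
Σ(x−M)² = 307374.25; s = √(307374.25/11) = 167.162
Cutoffs: 305.750 ± 2·167.162 → [-28.6, 640.1]
Outside: 828 → excluded.
Retained (n=11): Σ = 2841, mean = 2841/11 = 258.273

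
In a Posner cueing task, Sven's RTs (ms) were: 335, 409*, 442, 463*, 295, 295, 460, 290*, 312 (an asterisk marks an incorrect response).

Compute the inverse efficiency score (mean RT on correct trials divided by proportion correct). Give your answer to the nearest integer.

Correct trials (n=6): 335, 442, 295, 295, 460, 312
Mean correct RT = 2139/6 = 356.5000 ms
Proportion correct = 6/9
IES = 356.5000 / (6/9) = 534.750 ms

535 ms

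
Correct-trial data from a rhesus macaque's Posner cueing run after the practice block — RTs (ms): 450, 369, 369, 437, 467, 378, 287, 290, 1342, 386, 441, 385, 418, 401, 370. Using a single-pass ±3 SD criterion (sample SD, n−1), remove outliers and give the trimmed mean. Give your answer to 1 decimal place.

n = 15, ΣRT = 6790, M = 452.667
Σ(x−M)² = 884717.33; s = √(884717.33/14) = 251.384
Cutoffs: 452.667 ± 3·251.384 → [-301.5, 1206.8]
Outside: 1342 → excluded.
Retained (n=14): Σ = 5448, mean = 5448/14 = 389.143

389.1 ms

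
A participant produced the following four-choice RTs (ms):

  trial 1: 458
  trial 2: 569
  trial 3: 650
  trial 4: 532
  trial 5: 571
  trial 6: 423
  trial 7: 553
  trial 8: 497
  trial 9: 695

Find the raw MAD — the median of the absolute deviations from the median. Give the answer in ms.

56 ms

Sorted: 423, 458, 497, 532, 553, 569, 571, 650, 695 → median = 553
|x − 553|: 95, 16, 97, 21, 18, 130, 0, 56, 142
Sorted deviations: 0, 16, 18, 21, 56, 95, 97, 130, 142 → MAD = 56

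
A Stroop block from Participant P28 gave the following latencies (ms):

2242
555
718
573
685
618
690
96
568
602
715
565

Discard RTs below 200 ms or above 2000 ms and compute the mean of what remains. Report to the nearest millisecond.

Excluded: 96, 2242
Retained (n=10): Σ = 6289
Mean = 6289/10 = 628.9000

629 ms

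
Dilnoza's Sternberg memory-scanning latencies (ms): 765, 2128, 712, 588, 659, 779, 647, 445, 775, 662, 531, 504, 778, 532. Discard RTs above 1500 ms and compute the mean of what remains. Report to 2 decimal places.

Excluded: 2128
Retained (n=13): Σ = 8377
Mean = 8377/13 = 644.3846

644.38 ms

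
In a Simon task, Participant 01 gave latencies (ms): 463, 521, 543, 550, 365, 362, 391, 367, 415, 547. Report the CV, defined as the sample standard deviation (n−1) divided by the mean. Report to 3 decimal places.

n = 10, Σ = 4524, M = 452.4000
Σ(x−M)² = 59774.400; s = √(59774.400/9) = 81.4960
CV = 81.4960 / 452.4000 = 0.18014

0.180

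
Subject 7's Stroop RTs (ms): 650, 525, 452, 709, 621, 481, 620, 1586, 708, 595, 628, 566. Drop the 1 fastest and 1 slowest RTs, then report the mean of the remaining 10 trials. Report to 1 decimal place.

610.3 ms

Sorted: 452, 481, 525, 566, 595, 620, 621, 628, 650, 708, 709, 1586
Drop lowest 1 (452) and highest 1 (1586)
Remaining (n=10): Σ = 6103, mean = 6103/10 = 610.300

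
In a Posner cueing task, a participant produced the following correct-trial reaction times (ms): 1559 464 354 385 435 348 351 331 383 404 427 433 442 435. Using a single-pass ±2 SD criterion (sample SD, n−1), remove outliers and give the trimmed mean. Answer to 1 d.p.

n = 14, ΣRT = 6751, M = 482.214
Σ(x−M)² = 1271292.36; s = √(1271292.36/13) = 312.717
Cutoffs: 482.214 ± 2·312.717 → [-143.2, 1107.6]
Outside: 1559 → excluded.
Retained (n=13): Σ = 5192, mean = 5192/13 = 399.385

399.4 ms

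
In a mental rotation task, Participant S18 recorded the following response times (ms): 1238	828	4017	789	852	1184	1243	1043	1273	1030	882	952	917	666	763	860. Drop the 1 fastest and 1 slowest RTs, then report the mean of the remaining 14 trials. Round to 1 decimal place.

Sorted: 666, 763, 789, 828, 852, 860, 882, 917, 952, 1030, 1043, 1184, 1238, 1243, 1273, 4017
Drop lowest 1 (666) and highest 1 (4017)
Remaining (n=14): Σ = 13854, mean = 13854/14 = 989.571

989.6 ms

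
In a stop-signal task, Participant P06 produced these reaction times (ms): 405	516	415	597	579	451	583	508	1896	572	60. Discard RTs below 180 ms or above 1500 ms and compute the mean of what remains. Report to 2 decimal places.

514.00 ms

Excluded: 60, 1896
Retained (n=9): Σ = 4626
Mean = 4626/9 = 514.0000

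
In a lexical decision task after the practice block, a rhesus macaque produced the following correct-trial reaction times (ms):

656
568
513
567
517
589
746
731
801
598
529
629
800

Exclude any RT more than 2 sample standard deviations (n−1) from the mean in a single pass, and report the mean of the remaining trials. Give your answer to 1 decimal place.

634.2 ms

n = 13, ΣRT = 8244, M = 634.154
Σ(x−M)² = 129427.69; s = √(129427.69/12) = 103.854
Cutoffs: 634.154 ± 2·103.854 → [426.4, 841.9]
No RTs fall outside the cutoffs; all 13 retained. Mean = 8244/13 = 634.154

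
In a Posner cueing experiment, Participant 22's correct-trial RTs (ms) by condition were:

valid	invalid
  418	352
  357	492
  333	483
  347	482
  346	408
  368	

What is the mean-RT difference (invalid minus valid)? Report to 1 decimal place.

81.9 ms

M(valid) = 2169/6 = 361.500
M(invalid) = 2217/5 = 443.400
Difference = 443.400 − 361.500 = 81.900 ms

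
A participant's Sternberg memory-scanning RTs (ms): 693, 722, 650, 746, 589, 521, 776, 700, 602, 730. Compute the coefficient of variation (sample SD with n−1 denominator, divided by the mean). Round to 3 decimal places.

n = 10, Σ = 6729, M = 672.9000
Σ(x−M)² = 58446.900; s = √(58446.900/9) = 80.5860
CV = 80.5860 / 672.9000 = 0.11976

0.120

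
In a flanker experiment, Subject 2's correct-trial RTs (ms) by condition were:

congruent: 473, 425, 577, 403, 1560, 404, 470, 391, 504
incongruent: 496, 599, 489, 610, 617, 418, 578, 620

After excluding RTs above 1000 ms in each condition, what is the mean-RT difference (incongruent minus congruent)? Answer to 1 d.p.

congruent: exclude 1560
M(congruent) = 3647/8 = 455.875
M(incongruent) = 4427/8 = 553.375
Difference = 553.375 − 455.875 = 97.500 ms

97.5 ms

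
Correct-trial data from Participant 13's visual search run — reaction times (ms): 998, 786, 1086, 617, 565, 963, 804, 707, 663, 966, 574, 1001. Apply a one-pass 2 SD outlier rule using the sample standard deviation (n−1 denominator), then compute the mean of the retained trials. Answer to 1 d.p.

810.8 ms

n = 12, ΣRT = 9730, M = 810.833
Σ(x−M)² = 381537.67; s = √(381537.67/11) = 186.240
Cutoffs: 810.833 ± 2·186.240 → [438.4, 1183.3]
No RTs fall outside the cutoffs; all 12 retained. Mean = 9730/12 = 810.833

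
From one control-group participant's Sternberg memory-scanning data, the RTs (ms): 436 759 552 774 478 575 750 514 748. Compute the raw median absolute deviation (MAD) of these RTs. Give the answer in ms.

Sorted: 436, 478, 514, 552, 575, 748, 750, 759, 774 → median = 575
|x − 575|: 139, 184, 23, 199, 97, 0, 175, 61, 173
Sorted deviations: 0, 23, 61, 97, 139, 173, 175, 184, 199 → MAD = 139

139 ms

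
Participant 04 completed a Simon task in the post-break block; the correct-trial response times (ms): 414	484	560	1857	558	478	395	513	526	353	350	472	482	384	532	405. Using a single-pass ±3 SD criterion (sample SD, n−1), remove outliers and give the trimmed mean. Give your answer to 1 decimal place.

n = 16, ΣRT = 8763, M = 547.688
Σ(x−M)² = 1900755.44; s = √(1900755.44/15) = 355.973
Cutoffs: 547.688 ± 3·355.973 → [-520.2, 1615.6]
Outside: 1857 → excluded.
Retained (n=15): Σ = 6906, mean = 6906/15 = 460.400

460.4 ms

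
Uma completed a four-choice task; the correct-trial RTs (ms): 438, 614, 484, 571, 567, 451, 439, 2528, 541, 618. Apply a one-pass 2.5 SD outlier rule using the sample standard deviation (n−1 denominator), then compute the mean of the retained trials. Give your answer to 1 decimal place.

n = 10, ΣRT = 7251, M = 725.100
Σ(x−M)² = 3654436.90; s = √(3654436.90/9) = 637.219
Cutoffs: 725.100 ± 2.5·637.219 → [-867.9, 2318.1]
Outside: 2528 → excluded.
Retained (n=9): Σ = 4723, mean = 4723/9 = 524.778

524.8 ms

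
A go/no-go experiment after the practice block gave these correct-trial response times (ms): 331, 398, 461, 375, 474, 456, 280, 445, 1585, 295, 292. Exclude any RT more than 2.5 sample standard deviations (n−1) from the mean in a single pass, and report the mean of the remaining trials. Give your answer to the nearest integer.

381 ms

n = 11, ΣRT = 5392, M = 490.182
Σ(x−M)² = 1371601.64; s = √(1371601.64/10) = 370.351
Cutoffs: 490.182 ± 2.5·370.351 → [-435.7, 1416.1]
Outside: 1585 → excluded.
Retained (n=10): Σ = 3807, mean = 3807/10 = 380.700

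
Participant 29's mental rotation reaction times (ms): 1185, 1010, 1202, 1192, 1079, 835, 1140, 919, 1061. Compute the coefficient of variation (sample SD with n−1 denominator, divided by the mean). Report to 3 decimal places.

n = 9, Σ = 9623, M = 1069.2222
Σ(x−M)² = 132215.556; s = √(132215.556/8) = 128.5572
CV = 128.5572 / 1069.2222 = 0.12023

0.120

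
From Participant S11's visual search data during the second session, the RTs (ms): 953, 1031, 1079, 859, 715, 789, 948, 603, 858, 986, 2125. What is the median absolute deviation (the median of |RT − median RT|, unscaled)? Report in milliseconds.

Sorted: 603, 715, 789, 858, 859, 948, 953, 986, 1031, 1079, 2125 → median = 948
|x − 948|: 5, 83, 131, 89, 233, 159, 0, 345, 90, 38, 1177
Sorted deviations: 0, 5, 38, 83, 89, 90, 131, 159, 233, 345, 1177 → MAD = 90

90 ms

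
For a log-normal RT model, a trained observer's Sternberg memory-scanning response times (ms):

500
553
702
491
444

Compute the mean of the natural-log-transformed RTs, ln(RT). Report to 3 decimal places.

6.275

ln(RT): 6.2146, 6.3154, 6.5539, 6.1964, 6.0958
Σ ln(RT) = 31.3762
Mean = 31.3762/5 = 6.27523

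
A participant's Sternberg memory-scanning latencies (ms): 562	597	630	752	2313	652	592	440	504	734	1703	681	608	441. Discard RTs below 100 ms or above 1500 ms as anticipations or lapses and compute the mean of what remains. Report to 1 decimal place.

Excluded: 1703, 2313
Retained (n=12): Σ = 7193
Mean = 7193/12 = 599.4167

599.4 ms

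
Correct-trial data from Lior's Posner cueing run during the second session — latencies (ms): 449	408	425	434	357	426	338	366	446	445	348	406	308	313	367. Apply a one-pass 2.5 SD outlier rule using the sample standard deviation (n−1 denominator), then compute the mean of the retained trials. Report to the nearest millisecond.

389 ms

n = 15, ΣRT = 5836, M = 389.067
Σ(x−M)² = 33980.93; s = √(33980.93/14) = 49.267
Cutoffs: 389.067 ± 2.5·49.267 → [265.9, 512.2]
No RTs fall outside the cutoffs; all 15 retained. Mean = 5836/15 = 389.067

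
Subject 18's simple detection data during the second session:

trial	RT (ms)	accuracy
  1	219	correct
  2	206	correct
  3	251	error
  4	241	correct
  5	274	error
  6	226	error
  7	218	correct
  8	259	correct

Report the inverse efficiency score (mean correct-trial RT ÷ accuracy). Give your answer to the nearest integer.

Correct trials (n=5): 219, 206, 241, 218, 259
Mean correct RT = 1143/5 = 228.6000 ms
Proportion correct = 5/8
IES = 228.6000 / (5/8) = 365.760 ms

366 ms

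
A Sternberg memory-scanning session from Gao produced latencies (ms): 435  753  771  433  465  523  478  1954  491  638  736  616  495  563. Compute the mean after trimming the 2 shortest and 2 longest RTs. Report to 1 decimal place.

Sorted: 433, 435, 465, 478, 491, 495, 523, 563, 616, 638, 736, 753, 771, 1954
Drop lowest 2 (433, 435) and highest 2 (771, 1954)
Remaining (n=10): Σ = 5758, mean = 5758/10 = 575.800

575.8 ms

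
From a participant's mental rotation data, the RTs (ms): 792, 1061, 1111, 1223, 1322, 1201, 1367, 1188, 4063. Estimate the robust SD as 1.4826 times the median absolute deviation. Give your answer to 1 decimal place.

Sorted: 792, 1061, 1111, 1188, 1201, 1223, 1322, 1367, 4063 → median = 1201
|x − 1201| sorted: 0, 13, 22, 90, 121, 140, 166, 409, 2862 → MAD = 121
Robust SD ≈ 1.4826 × 121 = 179.395

179.4 ms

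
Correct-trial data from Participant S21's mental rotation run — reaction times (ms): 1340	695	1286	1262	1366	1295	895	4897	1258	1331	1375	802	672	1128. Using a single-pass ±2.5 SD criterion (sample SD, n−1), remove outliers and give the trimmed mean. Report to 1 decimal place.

1131.2 ms

n = 14, ΣRT = 19602, M = 1400.143
Σ(x−M)² = 14016001.71; s = √(14016001.71/13) = 1038.342
Cutoffs: 1400.143 ± 2.5·1038.342 → [-1195.7, 3996.0]
Outside: 4897 → excluded.
Retained (n=13): Σ = 14705, mean = 14705/13 = 1131.154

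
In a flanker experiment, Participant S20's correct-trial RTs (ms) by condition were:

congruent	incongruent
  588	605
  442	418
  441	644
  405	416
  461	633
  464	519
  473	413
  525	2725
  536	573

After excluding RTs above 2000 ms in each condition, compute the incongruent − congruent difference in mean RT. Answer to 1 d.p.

incongruent: exclude 2725
M(congruent) = 4335/9 = 481.667
M(incongruent) = 4221/8 = 527.625
Difference = 527.625 − 481.667 = 45.958 ms

46.0 ms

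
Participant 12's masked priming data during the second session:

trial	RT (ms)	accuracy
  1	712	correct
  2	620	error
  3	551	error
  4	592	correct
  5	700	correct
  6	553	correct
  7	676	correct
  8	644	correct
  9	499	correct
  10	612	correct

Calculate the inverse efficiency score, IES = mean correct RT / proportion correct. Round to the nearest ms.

779 ms

Correct trials (n=8): 712, 592, 700, 553, 676, 644, 499, 612
Mean correct RT = 4988/8 = 623.5000 ms
Proportion correct = 8/10
IES = 623.5000 / (8/10) = 779.375 ms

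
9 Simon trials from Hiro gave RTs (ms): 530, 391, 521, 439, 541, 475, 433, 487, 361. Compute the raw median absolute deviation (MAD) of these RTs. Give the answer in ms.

Sorted: 361, 391, 433, 439, 475, 487, 521, 530, 541 → median = 475
|x − 475|: 55, 84, 46, 36, 66, 0, 42, 12, 114
Sorted deviations: 0, 12, 36, 42, 46, 55, 66, 84, 114 → MAD = 46

46 ms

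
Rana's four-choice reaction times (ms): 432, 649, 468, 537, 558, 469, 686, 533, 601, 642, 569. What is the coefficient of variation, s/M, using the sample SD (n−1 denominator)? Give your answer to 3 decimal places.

0.146

n = 11, Σ = 6144, M = 558.5455
Σ(x−M)² = 66650.727; s = √(66650.727/10) = 81.6399
CV = 81.6399 / 558.5455 = 0.14617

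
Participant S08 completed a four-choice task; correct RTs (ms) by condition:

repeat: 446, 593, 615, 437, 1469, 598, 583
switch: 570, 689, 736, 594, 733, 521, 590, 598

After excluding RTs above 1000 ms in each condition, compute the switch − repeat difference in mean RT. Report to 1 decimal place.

83.5 ms

repeat: exclude 1469
M(repeat) = 3272/6 = 545.333
M(switch) = 5031/8 = 628.875
Difference = 628.875 − 545.333 = 83.542 ms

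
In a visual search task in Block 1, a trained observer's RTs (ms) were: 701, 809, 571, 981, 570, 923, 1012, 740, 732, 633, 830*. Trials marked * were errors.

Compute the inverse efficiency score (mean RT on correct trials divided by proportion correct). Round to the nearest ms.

Correct trials (n=10): 701, 809, 571, 981, 570, 923, 1012, 740, 732, 633
Mean correct RT = 7672/10 = 767.2000 ms
Proportion correct = 10/11
IES = 767.2000 / (10/11) = 843.920 ms

844 ms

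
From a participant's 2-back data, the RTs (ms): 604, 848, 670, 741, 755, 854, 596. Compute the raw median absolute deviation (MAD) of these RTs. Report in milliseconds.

107 ms

Sorted: 596, 604, 670, 741, 755, 848, 854 → median = 741
|x − 741|: 137, 107, 71, 0, 14, 113, 145
Sorted deviations: 0, 14, 71, 107, 113, 137, 145 → MAD = 107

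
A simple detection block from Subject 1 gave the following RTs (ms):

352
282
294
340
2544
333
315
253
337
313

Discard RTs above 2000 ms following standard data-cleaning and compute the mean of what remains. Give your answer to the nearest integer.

Excluded: 2544
Retained (n=9): Σ = 2819
Mean = 2819/9 = 313.2222

313 ms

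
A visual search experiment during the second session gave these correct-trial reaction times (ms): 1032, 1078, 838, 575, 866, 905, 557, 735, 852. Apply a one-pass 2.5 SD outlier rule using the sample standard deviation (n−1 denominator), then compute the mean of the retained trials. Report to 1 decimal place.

n = 9, ΣRT = 7438, M = 826.444
Σ(x−M)² = 258242.22; s = √(258242.22/8) = 179.667
Cutoffs: 826.444 ± 2.5·179.667 → [377.3, 1275.6]
No RTs fall outside the cutoffs; all 9 retained. Mean = 7438/9 = 826.444

826.4 ms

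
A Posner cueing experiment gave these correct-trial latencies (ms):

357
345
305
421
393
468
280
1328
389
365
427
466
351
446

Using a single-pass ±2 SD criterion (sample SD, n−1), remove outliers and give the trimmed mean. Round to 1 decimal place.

385.6 ms

n = 14, ΣRT = 6341, M = 452.929
Σ(x−M)² = 866324.93; s = √(866324.93/13) = 258.148
Cutoffs: 452.929 ± 2·258.148 → [-63.4, 969.2]
Outside: 1328 → excluded.
Retained (n=13): Σ = 5013, mean = 5013/13 = 385.615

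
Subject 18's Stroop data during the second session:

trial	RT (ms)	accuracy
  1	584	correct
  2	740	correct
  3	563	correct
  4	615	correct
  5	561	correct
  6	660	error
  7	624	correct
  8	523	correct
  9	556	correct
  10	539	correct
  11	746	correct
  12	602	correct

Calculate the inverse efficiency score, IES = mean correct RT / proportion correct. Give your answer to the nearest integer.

660 ms

Correct trials (n=11): 584, 740, 563, 615, 561, 624, 523, 556, 539, 746, 602
Mean correct RT = 6653/11 = 604.8182 ms
Proportion correct = 11/12
IES = 604.8182 / (11/12) = 659.802 ms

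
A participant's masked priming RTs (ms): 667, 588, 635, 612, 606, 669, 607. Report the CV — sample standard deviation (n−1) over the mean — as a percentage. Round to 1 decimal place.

n = 7, Σ = 4384, M = 626.2857
Σ(x−M)² = 6011.429; s = √(6011.429/6) = 31.6529
CV = 31.6529 / 626.2857 = 0.05054 = 5.054%

5.1%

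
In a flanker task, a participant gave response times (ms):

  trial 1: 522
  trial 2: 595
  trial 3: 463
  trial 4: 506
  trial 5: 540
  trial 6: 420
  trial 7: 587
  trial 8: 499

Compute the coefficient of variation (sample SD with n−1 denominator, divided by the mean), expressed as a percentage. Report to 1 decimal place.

11.4%

n = 8, Σ = 4132, M = 516.5000
Σ(x−M)² = 24306.000; s = √(24306.000/7) = 58.9261
CV = 58.9261 / 516.5000 = 0.11409 = 11.409%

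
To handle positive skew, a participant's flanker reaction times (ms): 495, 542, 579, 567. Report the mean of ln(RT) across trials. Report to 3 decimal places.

6.300

ln(RT): 6.2046, 6.2953, 6.3613, 6.3404
Σ ln(RT) = 25.2015
Mean = 25.2015/4 = 6.30037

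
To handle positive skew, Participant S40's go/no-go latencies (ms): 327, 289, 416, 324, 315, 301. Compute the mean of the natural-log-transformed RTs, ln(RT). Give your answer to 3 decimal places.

5.788

ln(RT): 5.7900, 5.6664, 6.0307, 5.7807, 5.7526, 5.7071
Σ ln(RT) = 34.7275
Mean = 34.7275/6 = 5.78792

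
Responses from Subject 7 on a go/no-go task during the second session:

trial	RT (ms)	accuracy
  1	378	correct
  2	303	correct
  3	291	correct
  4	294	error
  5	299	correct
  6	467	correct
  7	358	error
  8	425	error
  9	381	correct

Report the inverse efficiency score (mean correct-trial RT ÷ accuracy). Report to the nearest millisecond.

530 ms

Correct trials (n=6): 378, 303, 291, 299, 467, 381
Mean correct RT = 2119/6 = 353.1667 ms
Proportion correct = 6/9
IES = 353.1667 / (6/9) = 529.750 ms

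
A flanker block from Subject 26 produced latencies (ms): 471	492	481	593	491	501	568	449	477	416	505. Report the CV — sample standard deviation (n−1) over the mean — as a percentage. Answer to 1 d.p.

10.0%

n = 11, Σ = 5444, M = 494.9091
Σ(x−M)² = 24546.909; s = √(24546.909/10) = 49.5448
CV = 49.5448 / 494.9091 = 0.10011 = 10.011%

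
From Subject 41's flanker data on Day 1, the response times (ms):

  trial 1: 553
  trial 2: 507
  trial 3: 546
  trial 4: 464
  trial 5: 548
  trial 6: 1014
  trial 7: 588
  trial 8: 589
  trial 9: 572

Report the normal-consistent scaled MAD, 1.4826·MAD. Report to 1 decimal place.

51.9 ms

Sorted: 464, 507, 546, 548, 553, 572, 588, 589, 1014 → median = 553
|x − 553| sorted: 0, 5, 7, 19, 35, 36, 46, 89, 461 → MAD = 35
Robust SD ≈ 1.4826 × 35 = 51.891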